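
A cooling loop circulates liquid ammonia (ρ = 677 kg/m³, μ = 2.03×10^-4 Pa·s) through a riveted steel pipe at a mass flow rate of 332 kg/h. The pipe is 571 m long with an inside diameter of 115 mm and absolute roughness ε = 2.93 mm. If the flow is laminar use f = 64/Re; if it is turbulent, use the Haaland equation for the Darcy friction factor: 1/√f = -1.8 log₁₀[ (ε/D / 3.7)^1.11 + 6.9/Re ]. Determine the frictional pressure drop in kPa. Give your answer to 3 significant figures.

ṁ = 332 kg/h = 332/3600 = 0.09222 kg/s.
A = πD²/4 = π(0.115)²/4 = 0.01039 m²; mean velocity V = ṁ/(ρA) = 0.09222/(677 · 0.01039) = 0.01311 m/s.
Reynolds number Re = ρVD/μ = 677 · 0.01311 · 0.115 / 0.000203 = 5030.
Re > 4000 → turbulent. Relative roughness ε/D = 0.00293/0.115 = 0.0255. Haaland: 1/√f = -1.8 log₁₀[(0.0255/3.7)^1.11 + 6.9/5030] = -1.8 log₁₀[0.00398 + 0.00137] = 4.088, so f = 0.05983.
Darcy-Weisbach: ΔP = f(L/D)(ρV²/2) = 0.05983·(571/0.115)·(677·0.01311²/2) = 0.05983·4965·0.05822 = 17.3 Pa.
ΔP = 17.3 Pa = 0.0173 kPa.

ΔP ≈ 0.0173 kPa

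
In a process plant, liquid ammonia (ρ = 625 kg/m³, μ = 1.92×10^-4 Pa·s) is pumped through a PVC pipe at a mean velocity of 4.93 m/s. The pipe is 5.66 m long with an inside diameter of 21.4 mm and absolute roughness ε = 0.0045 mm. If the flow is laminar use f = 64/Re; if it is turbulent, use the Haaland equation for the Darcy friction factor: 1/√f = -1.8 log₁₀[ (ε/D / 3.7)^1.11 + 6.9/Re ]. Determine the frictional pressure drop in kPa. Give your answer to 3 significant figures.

ΔP ≈ 32.0 kPa

Reynolds number Re = ρVD/μ = 625 · 4.93 · 0.0214 / 0.000192 = 3.434e+05.
Re > 4000 → turbulent. Relative roughness ε/D = 4.5e-06/0.0214 = 0.00021. Haaland: 1/√f = -1.8 log₁₀[(0.00021/3.7)^1.11 + 6.9/3.434e+05] = -1.8 log₁₀[1.94e-05 + 2.01e-05] = 7.926, so f = 0.01592.
Darcy-Weisbach: ΔP = f(L/D)(ρV²/2) = 0.01592·(5.66/0.0214)·(625·4.93²/2) = 0.01592·264.5·7595 = 3.197e+04 Pa.
ΔP = 3.197e+04 Pa = 32.0 kPa.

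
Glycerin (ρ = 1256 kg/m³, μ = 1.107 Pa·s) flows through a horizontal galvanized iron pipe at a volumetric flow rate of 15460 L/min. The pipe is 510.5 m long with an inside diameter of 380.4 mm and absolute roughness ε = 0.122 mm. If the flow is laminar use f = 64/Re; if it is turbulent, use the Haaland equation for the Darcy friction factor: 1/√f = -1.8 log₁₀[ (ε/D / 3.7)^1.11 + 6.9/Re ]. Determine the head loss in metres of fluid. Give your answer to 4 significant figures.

h_f ≈ 23.00 m

Q = 15460 L/min = 15460/60000 = 0.2577 m³/s.
Cross-sectional area A = πD²/4 = π(0.3804)²/4 = 0.1137 m²; mean velocity V = Q/A = 0.2577/0.1137 = 2.267 m/s.
Reynolds number Re = ρVD/μ = 1256 · 2.267 · 0.3804 / 1.11 = 978.5.
Re < 2300 → laminar flow, so f = 64/Re = 64/978.5 = 0.0654 (the turbulent correlation is not needed).
Darcy-Weisbach: ΔP = f(L/D)(ρV²/2) = 0.0654·(510.5/0.3804)·(1256·2.267²/2) = 0.0654·1342·3228 = 2.833e+05 Pa.
Head loss h_f = ΔP/(ρg) = 2.833e+05/(1256·9.81) = 23.00 m.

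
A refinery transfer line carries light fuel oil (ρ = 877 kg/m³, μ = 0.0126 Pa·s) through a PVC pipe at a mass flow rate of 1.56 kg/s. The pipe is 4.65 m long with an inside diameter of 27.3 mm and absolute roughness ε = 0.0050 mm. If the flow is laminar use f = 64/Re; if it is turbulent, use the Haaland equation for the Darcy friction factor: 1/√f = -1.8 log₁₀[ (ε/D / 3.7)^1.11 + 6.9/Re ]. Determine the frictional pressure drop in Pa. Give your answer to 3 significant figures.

A = πD²/4 = π(0.0273)²/4 = 0.0005853 m²; mean velocity V = ṁ/(ρA) = 1.56/(877 · 0.0005853) = 3.039 m/s.
Reynolds number Re = ρVD/μ = 877 · 3.039 · 0.0273 / 0.0126 = 5774.
Re > 4000 → turbulent. Relative roughness ε/D = 5e-06/0.0273 = 0.000183. Haaland: 1/√f = -1.8 log₁₀[(0.000183/3.7)^1.11 + 6.9/5774] = -1.8 log₁₀[1.66e-05 + 0.00119] = 5.25, so f = 0.03628.
Darcy-Weisbach: ΔP = f(L/D)(ρV²/2) = 0.03628·(4.65/0.0273)·(877·3.039²/2) = 0.03628·170.3·4049 = 2.502e+04 Pa.

ΔP ≈ 25000 Pa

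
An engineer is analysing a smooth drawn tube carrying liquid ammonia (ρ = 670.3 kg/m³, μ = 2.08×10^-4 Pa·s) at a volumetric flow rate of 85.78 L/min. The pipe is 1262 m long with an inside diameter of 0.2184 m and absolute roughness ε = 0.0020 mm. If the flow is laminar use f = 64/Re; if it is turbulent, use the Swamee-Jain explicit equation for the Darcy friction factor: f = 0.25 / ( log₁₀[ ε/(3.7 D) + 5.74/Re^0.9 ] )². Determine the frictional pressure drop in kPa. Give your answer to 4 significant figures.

ΔP ≈ 0.06778 kPa

Q = 85.78 L/min = 85.78/60000 = 0.00143 m³/s.
Cross-sectional area A = πD²/4 = π(0.2184)²/4 = 0.03746 m²; mean velocity V = Q/A = 0.00143/0.03746 = 0.03816 m/s.
Reynolds number Re = ρVD/μ = 670.3 · 0.03816 · 0.2184 / 0.000208 = 2.686e+04.
Re > 4000 → turbulent. Relative roughness ε/D = 2e-06/0.2184 = 9.16e-06. Swamee-Jain: f = 0.25/(log₁₀[9.16e-06/3.7 + 5.74/2.686e+04^0.9])² = 0.25/(log₁₀[2.48e-06 + 0.000593])² = 0.25/(-3.225)² = 0.02403.
Darcy-Weisbach: ΔP = f(L/D)(ρV²/2) = 0.02403·(1262/0.2184)·(670.3·0.03816²/2) = 0.02403·5778·0.4881 = 67.78 Pa.
ΔP = 67.78 Pa = 0.06778 kPa.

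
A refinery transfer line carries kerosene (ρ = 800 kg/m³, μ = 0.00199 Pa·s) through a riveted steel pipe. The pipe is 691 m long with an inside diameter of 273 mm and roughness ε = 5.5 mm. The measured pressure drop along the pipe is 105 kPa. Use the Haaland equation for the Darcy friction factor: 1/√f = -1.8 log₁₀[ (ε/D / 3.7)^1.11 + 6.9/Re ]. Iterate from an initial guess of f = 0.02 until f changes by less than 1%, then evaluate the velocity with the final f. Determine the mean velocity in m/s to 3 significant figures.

Rearranging Darcy-Weisbach: V = √(2·ΔP·D/(f·L·ρ)). With ε/D = 0.0055/0.273 = 0.0201, iterate starting from f = 0.02:
  f = 0.02 → V = √(2·1.05e+05·0.273/(0.02·691·800)) = 2.277 m/s; Re = ρVD/μ = 2.499e+05; f → 0.04902
  f = 0.04902 → V = 1.454 m/s; Re = 1.596e+05; f → 0.04911
Converged (Δf/f < 1%). With the final f = 0.04911: V = √(2·1.05e+05·0.273/(0.04911·691·800)) = 1.453 m/s.

V ≈ 1.45 m/s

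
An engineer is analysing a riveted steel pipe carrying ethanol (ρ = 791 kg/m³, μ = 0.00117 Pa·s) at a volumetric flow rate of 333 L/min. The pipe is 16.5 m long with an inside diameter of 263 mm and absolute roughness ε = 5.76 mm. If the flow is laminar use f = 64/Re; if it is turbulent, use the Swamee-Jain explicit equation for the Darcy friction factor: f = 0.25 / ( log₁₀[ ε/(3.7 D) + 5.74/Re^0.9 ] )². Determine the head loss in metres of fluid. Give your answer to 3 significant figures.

Q = 333 L/min = 333/60000 = 0.00555 m³/s.
Cross-sectional area A = πD²/4 = π(0.263)²/4 = 0.05433 m²; mean velocity V = Q/A = 0.00555/0.05433 = 0.1022 m/s.
Reynolds number Re = ρVD/μ = 791 · 0.1022 · 0.263 / 0.00117 = 1.817e+04.
Re > 4000 → turbulent. Relative roughness ε/D = 0.00576/0.263 = 0.0219. Swamee-Jain: f = 0.25/(log₁₀[0.0219/3.7 + 5.74/1.817e+04^0.9])² = 0.25/(log₁₀[0.00592 + 0.000843])² = 0.25/(-2.17)² = 0.05309.
Darcy-Weisbach: ΔP = f(L/D)(ρV²/2) = 0.05309·(16.5/0.263)·(791·0.1022²/2) = 0.05309·62.74·4.128 = 13.75 Pa.
Head loss h_f = ΔP/(ρg) = 13.75/(791·9.81) = 0.00177 m.

h_f ≈ 0.00177 m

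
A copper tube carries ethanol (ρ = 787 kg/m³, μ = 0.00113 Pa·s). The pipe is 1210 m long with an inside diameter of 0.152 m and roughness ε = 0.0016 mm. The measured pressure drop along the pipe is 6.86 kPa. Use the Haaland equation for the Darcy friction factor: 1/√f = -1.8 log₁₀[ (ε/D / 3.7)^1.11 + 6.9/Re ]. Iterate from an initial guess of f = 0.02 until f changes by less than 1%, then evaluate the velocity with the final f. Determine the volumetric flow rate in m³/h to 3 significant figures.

Rearranging Darcy-Weisbach: V = √(2·ΔP·D/(f·L·ρ)). With ε/D = 1.6e-06/0.152 = 1.05e-05, iterate starting from f = 0.02:
  f = 0.02 → V = √(2·6860·0.152/(0.02·1210·787)) = 0.3309 m/s; Re = ρVD/μ = 3.503e+04; f → 0.0225
  f = 0.0225 → V = 0.312 m/s; Re = 3.303e+04; f → 0.02281
  f = 0.02281 → V = 0.3099 m/s; Re = 3.28e+04; f → 0.02285
Converged (Δf/f < 1%). With the final f = 0.02285: V = √(2·6860·0.152/(0.02285·1210·787)) = 0.3096 m/s.
Q = V·A = 0.3096·(π/4·0.152²) = 0.005618 m³/s = 20.2 m³/h.

Q ≈ 20.2 m³/h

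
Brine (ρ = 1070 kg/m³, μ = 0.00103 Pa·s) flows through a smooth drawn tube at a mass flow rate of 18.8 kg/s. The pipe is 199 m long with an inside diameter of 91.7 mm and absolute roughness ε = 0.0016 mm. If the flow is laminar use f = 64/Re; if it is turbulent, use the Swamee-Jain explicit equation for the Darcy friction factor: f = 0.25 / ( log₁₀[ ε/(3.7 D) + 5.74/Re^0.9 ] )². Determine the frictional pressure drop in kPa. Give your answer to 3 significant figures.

ΔP ≈ 123 kPa

A = πD²/4 = π(0.0917)²/4 = 0.006604 m²; mean velocity V = ṁ/(ρA) = 18.8/(1070 · 0.006604) = 2.66 m/s.
Reynolds number Re = ρVD/μ = 1070 · 2.66 · 0.0917 / 0.00103 = 2.534e+05.
Re > 4000 → turbulent. Relative roughness ε/D = 1.6e-06/0.0917 = 1.74e-05. Swamee-Jain: f = 0.25/(log₁₀[1.74e-05/3.7 + 5.74/2.534e+05^0.9])² = 0.25/(log₁₀[4.72e-06 + 7.86e-05])² = 0.25/(-4.079)² = 0.01502.
Darcy-Weisbach: ΔP = f(L/D)(ρV²/2) = 0.01502·(199/0.0917)·(1070·2.66²/2) = 0.01502·2170·3787 = 1.235e+05 Pa.
ΔP = 1.235e+05 Pa = 123 kPa.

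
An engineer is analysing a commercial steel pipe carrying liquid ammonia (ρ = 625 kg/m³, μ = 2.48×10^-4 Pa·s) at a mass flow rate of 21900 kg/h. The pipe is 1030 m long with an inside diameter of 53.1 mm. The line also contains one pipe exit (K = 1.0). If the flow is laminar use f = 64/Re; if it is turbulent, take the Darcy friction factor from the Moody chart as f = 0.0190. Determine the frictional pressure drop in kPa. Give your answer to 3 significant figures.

ṁ = 21900 kg/h = 21900/3600 = 6.083 kg/s.
A = πD²/4 = π(0.0531)²/4 = 0.002215 m²; mean velocity V = ṁ/(ρA) = 6.083/(625 · 0.002215) = 4.395 m/s.
Reynolds number Re = ρVD/μ = 625 · 4.395 · 0.0531 / 0.000248 = 5.882e+05.
Re > 4000 → turbulent; use the Moody-chart value f = 0.0190.
Total minor-loss coefficient ΣK = 1·1 = 1.
ΔP = [f·L/D + ΣK]·(ρV²/2) = [0.019·1030/0.0531 + 1]·(625·4.395²/2) = [368.5 + 1]·6037 = 2.231e+06 Pa.
ΔP = 2.231e+06 Pa = 2230 kPa.

ΔP ≈ 2230 kPa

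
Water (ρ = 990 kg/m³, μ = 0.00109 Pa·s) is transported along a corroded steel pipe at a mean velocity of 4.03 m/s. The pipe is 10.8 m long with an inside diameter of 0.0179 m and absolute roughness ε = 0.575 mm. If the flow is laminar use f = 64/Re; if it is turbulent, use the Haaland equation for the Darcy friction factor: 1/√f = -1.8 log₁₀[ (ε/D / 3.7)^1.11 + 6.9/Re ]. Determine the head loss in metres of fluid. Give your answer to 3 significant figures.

Reynolds number Re = ρVD/μ = 990 · 4.03 · 0.0179 / 0.00109 = 6.552e+04.
Re > 4000 → turbulent. Relative roughness ε/D = 0.000575/0.0179 = 0.0321. Haaland: 1/√f = -1.8 log₁₀[(0.0321/3.7)^1.11 + 6.9/6.552e+04] = -1.8 log₁₀[0.00515 + 0.000105] = 4.103, so f = 0.05941.
Darcy-Weisbach: ΔP = f(L/D)(ρV²/2) = 0.05941·(10.8/0.0179)·(990·4.03²/2) = 0.05941·603.4·8039 = 2.882e+05 Pa.
Head loss h_f = ΔP/(ρg) = 2.882e+05/(990·9.81) = 29.7 m.

h_f ≈ 29.7 m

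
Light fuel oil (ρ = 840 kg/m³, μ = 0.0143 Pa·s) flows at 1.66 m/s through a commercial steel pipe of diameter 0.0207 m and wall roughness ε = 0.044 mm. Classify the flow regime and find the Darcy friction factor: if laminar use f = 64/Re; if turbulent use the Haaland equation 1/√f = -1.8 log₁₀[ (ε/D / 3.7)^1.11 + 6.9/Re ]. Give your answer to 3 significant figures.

Re = ρVD/μ = 840·1.66·0.0207/0.0143 = 2018.
Re < 2300 → laminar, so f = 64/Re = 0.03171 (roughness is irrelevant in laminar flow).

f ≈ 0.0317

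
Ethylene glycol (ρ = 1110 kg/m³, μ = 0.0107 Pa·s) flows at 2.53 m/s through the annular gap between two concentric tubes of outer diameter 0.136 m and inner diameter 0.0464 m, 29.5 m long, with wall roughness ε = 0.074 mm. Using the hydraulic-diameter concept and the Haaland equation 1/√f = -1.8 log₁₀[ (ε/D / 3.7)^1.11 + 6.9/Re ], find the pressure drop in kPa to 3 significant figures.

ΔP ≈ 30.9 kPa

Hydraulic diameter D_h = 4A/P = D_o - D_i = 0.136 - 0.0464 = 0.0896 m.
Re = ρVD_h/μ = 1110·2.53·0.0896/0.0107 = 2.352e+04.
ε/D_h = 7.4e-05/0.0896 = 0.000826; Haaland gives 1/√f = -1.8 log₁₀[8.85e-05+0.000293] = 6.152, so f = 0.02642.
ΔP = f(L/D_h)(ρV²/2) = 0.02642·29.5/0.0896·3552 = 3.09e+04 Pa.
ΔP = 30.9 kPa.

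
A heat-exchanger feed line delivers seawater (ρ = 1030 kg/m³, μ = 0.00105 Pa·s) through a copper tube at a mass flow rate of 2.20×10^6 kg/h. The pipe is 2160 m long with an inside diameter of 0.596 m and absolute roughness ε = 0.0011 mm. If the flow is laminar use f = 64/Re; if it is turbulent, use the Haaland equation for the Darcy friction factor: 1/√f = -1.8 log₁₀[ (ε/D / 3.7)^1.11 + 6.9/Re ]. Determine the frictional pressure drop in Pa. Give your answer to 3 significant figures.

ṁ = 2.20×10^6 kg/h = 2.20×10^6/3600 = 611.1 kg/s.
A = πD²/4 = π(0.596)²/4 = 0.279 m²; mean velocity V = ṁ/(ρA) = 611.1/(1030 · 0.279) = 2.127 m/s.
Reynolds number Re = ρVD/μ = 1030 · 2.127 · 0.596 / 0.00105 = 1.243e+06.
Re > 4000 → turbulent. Relative roughness ε/D = 1.1e-06/0.596 = 1.85e-06. Haaland: 1/√f = -1.8 log₁₀[(1.85e-06/3.7)^1.11 + 6.9/1.243e+06] = -1.8 log₁₀[1.01e-07 + 5.55e-06] = 9.446, so f = 0.01121.
Darcy-Weisbach: ΔP = f(L/D)(ρV²/2) = 0.01121·(2160/0.596)·(1030·2.127²/2) = 0.01121·3624·2329 = 9.46e+04 Pa.

ΔP ≈ 94600 Pa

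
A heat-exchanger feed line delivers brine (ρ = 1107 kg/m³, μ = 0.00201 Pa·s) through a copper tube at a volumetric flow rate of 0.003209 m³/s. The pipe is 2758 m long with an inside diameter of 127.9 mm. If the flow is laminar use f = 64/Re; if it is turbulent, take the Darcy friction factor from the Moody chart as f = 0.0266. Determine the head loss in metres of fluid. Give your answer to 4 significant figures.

Cross-sectional area A = πD²/4 = π(0.1279)²/4 = 0.01285 m²; mean velocity V = Q/A = 0.003209/0.01285 = 0.2498 m/s.
Reynolds number Re = ρVD/μ = 1107 · 0.2498 · 0.1279 / 0.00201 = 1.759e+04.
Re > 4000 → turbulent; use the Moody-chart value f = 0.0266.
Darcy-Weisbach: ΔP = f(L/D)(ρV²/2) = 0.0266·(2758/0.1279)·(1107·0.2498²/2) = 0.0266·2.156e+04·34.53 = 1.981e+04 Pa.
Head loss h_f = ΔP/(ρg) = 1.981e+04/(1107·9.81) = 1.824 m.

h_f ≈ 1.824 m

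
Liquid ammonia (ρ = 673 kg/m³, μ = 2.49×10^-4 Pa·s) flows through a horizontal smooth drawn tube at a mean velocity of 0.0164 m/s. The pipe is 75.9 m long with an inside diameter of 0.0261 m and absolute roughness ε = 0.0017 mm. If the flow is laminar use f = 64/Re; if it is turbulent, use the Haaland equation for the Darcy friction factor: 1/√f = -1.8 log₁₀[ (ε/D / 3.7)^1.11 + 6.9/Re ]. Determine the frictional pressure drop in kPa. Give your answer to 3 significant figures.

ΔP ≈ 0.0146 kPa

Reynolds number Re = ρVD/μ = 673 · 0.0164 · 0.0261 / 0.000249 = 1157.
Re < 2300 → laminar flow, so f = 64/Re = 64/1157 = 0.05532 (the turbulent correlation is not needed).
Darcy-Weisbach: ΔP = f(L/D)(ρV²/2) = 0.05532·(75.9/0.0261)·(673·0.0164²/2) = 0.05532·2908·0.09051 = 14.56 Pa.
ΔP = 14.56 Pa = 0.0146 kPa.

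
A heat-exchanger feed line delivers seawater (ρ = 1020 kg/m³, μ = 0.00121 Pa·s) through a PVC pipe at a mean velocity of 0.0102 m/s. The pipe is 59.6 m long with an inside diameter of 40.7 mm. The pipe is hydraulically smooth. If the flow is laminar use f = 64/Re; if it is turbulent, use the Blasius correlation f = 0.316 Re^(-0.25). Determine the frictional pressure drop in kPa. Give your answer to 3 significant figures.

Reynolds number Re = ρVD/μ = 1020 · 0.0102 · 0.0407 / 0.00121 = 350.
Re < 2300 → laminar flow, so f = 64/Re = 64/350 = 0.1829 (the turbulent correlation is not needed).
Darcy-Weisbach: ΔP = f(L/D)(ρV²/2) = 0.1829·(59.6/0.0407)·(1020·0.0102²/2) = 0.1829·1464·0.05306 = 14.21 Pa.
ΔP = 14.21 Pa = 0.0142 kPa.

ΔP ≈ 0.0142 kPa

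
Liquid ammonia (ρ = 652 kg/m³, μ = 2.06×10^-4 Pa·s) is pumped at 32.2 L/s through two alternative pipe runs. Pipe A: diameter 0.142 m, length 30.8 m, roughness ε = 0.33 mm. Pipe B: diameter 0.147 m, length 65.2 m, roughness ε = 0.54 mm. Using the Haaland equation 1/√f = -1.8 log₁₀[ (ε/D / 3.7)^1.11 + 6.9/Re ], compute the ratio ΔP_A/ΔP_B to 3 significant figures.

Pipe A: V = Q/A = 0.0322/0.01584 = 2.033 m/s; Re = 9.138e+05; ε/D = 0.00232; Haaland → f = 0.02459; ΔP_A = f(L/D)(ρV²/2) = 7189 Pa.
Pipe B: V = Q/A = 0.0322/0.01697 = 1.897 m/s; Re = 8.827e+05; ε/D = 0.00367; Haaland → f = 0.0279; ΔP_B = f(L/D)(ρV²/2) = 1.452e+04 Pa.
ΔP_A/ΔP_B = 7189/1.452e+04 = 0.495.

ΔP_A/ΔP_B ≈ 0.495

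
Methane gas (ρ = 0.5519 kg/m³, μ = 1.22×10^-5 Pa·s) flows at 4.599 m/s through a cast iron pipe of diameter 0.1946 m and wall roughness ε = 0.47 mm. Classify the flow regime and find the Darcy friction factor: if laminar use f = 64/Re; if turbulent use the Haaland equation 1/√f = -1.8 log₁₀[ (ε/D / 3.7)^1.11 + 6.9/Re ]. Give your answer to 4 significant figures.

f ≈ 0.02774

Re = ρVD/μ = 0.5519·4.599·0.1946/1.22e-05 = 4.049e+04.
Re > 4000 → turbulent. ε/D = 0.00047/0.1946 = 0.00242; Haaland: 1/√f = -1.8 log₁₀[0.000291 + 0.00017] = 6.004, so f = 0.02774.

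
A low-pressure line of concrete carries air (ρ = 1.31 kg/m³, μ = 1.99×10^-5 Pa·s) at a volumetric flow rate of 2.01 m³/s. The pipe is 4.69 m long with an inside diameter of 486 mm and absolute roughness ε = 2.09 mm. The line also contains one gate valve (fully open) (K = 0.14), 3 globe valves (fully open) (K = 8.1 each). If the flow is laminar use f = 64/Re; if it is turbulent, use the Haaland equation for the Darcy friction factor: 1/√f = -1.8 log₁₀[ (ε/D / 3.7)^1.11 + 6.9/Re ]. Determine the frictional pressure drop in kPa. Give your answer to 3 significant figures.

ΔP ≈ 1.90 kPa

Cross-sectional area A = πD²/4 = π(0.486)²/4 = 0.1855 m²; mean velocity V = Q/A = 2.01/0.1855 = 10.84 m/s.
Reynolds number Re = ρVD/μ = 1.31 · 10.84 · 0.486 / 1.99e-05 = 3.466e+05.
Re > 4000 → turbulent. Relative roughness ε/D = 0.00209/0.486 = 0.0043. Haaland: 1/√f = -1.8 log₁₀[(0.0043/3.7)^1.11 + 6.9/3.466e+05] = -1.8 log₁₀[0.000553 + 1.99e-05] = 5.836, so f = 0.02936.
Total minor-loss coefficient ΣK = 1·0.14 + 3·8.1 = 24.4.
ΔP = [f·L/D + ΣK]·(ρV²/2) = [0.02936·4.69/0.486 + 24.4]·(1.31·10.84²/2) = [0.2834 + 24.4]·76.9 = 1901 Pa.
ΔP = 1901 Pa = 1.90 kPa.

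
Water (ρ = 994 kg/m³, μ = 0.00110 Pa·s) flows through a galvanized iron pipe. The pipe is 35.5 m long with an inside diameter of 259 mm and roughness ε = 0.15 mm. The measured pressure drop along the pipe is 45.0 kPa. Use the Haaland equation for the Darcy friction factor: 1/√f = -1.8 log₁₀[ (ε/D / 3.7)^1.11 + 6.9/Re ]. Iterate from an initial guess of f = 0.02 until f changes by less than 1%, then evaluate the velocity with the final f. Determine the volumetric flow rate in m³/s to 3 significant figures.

Q ≈ 0.323 m³/s

Rearranging Darcy-Weisbach: V = √(2·ΔP·D/(f·L·ρ)). With ε/D = 0.00015/0.259 = 0.000579, iterate starting from f = 0.02:
  f = 0.02 → V = √(2·4.5e+04·0.259/(0.02·35.5·994)) = 5.747 m/s; Re = ρVD/μ = 1.345e+06; f → 0.0176
  f = 0.0176 → V = 6.127 m/s; Re = 1.434e+06; f → 0.01758
Converged (Δf/f < 1%). With the final f = 0.01758: V = √(2·4.5e+04·0.259/(0.01758·35.5·994)) = 6.13 m/s.
Q = V·A = 6.13·(π/4·0.259²) = 0.323 m³/s = 0.323 m³/s.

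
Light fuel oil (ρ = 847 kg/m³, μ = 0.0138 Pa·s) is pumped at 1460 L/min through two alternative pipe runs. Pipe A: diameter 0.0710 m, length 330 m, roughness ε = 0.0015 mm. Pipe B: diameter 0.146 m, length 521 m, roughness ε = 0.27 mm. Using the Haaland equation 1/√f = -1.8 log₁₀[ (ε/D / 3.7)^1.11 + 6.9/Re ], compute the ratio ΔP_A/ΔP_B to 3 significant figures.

ΔP_A/ΔP_B ≈ 17.7

Pipe A: V = Q/A = 0.02433/0.003959 = 6.146 m/s; Re = 2.678e+04; ε/D = 2.11e-05; Haaland → f = 0.024; ΔP_A = f(L/D)(ρV²/2) = 1.784e+06 Pa.
Pipe B: V = Q/A = 0.02433/0.01674 = 1.453 m/s; Re = 1.302e+04; ε/D = 0.00185; Haaland → f = 0.03156; ΔP_B = f(L/D)(ρV²/2) = 1.008e+05 Pa.
ΔP_A/ΔP_B = 1.784e+06/1.008e+05 = 17.7.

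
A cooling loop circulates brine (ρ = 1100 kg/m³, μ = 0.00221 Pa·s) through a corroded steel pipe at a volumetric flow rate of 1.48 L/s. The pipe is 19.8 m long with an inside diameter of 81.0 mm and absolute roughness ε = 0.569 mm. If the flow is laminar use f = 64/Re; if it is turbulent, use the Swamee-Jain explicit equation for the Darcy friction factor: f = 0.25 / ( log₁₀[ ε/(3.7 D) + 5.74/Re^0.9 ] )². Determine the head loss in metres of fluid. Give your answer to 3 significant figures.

h_f ≈ 0.0411 m

Q = 1.48 L/s = 1.48/1000 = 0.00148 m³/s.
Cross-sectional area A = πD²/4 = π(0.081)²/4 = 0.005153 m²; mean velocity V = Q/A = 0.00148/0.005153 = 0.2872 m/s.
Reynolds number Re = ρVD/μ = 1100 · 0.2872 · 0.081 / 0.00221 = 1.158e+04.
Re > 4000 → turbulent. Relative roughness ε/D = 0.000569/0.081 = 0.00702. Swamee-Jain: f = 0.25/(log₁₀[0.00702/3.7 + 5.74/1.158e+04^0.9])² = 0.25/(log₁₀[0.0019 + 0.00126])² = 0.25/(-2.5)² = 0.04.
Darcy-Weisbach: ΔP = f(L/D)(ρV²/2) = 0.04·(19.8/0.081)·(1100·0.2872²/2) = 0.04·244.4·45.37 = 443.6 Pa.
Head loss h_f = ΔP/(ρg) = 443.6/(1100·9.81) = 0.0411 m.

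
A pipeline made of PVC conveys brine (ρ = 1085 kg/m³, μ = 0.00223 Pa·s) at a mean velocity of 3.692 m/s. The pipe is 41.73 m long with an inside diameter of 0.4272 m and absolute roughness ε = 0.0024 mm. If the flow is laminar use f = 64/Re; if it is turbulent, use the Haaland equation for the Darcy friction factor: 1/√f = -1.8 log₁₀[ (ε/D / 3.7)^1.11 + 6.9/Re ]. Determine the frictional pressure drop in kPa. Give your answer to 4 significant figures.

ΔP ≈ 8.813 kPa

Reynolds number Re = ρVD/μ = 1085 · 3.692 · 0.4272 / 0.00223 = 7.674e+05.
Re > 4000 → turbulent. Relative roughness ε/D = 2.4e-06/0.4272 = 5.62e-06. Haaland: 1/√f = -1.8 log₁₀[(5.62e-06/3.7)^1.11 + 6.9/7.674e+05] = -1.8 log₁₀[3.48e-07 + 8.99e-06] = 9.053, so f = 0.0122.
Darcy-Weisbach: ΔP = f(L/D)(ρV²/2) = 0.0122·(41.73/0.4272)·(1085·3.692²/2) = 0.0122·97.68·7395 = 8813 Pa.
ΔP = 8813 Pa = 8.813 kPa.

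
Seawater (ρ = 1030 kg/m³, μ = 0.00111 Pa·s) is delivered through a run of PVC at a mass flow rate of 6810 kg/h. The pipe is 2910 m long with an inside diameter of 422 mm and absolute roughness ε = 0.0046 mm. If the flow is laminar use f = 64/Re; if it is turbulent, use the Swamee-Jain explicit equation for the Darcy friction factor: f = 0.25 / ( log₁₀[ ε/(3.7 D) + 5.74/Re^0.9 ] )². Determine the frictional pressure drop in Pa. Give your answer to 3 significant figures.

ΔP ≈ 23.0 Pa

ṁ = 6810 kg/h = 6810/3600 = 1.892 kg/s.
A = πD²/4 = π(0.422)²/4 = 0.1399 m²; mean velocity V = ṁ/(ρA) = 1.892/(1030 · 0.1399) = 0.01313 m/s.
Reynolds number Re = ρVD/μ = 1030 · 0.01313 · 0.422 / 0.00111 = 5142.
Re > 4000 → turbulent. Relative roughness ε/D = 4.6e-06/0.422 = 1.09e-05. Swamee-Jain: f = 0.25/(log₁₀[1.09e-05/3.7 + 5.74/5142^0.9])² = 0.25/(log₁₀[2.95e-06 + 0.00262])² = 0.25/(-2.581)² = 0.03754.
Darcy-Weisbach: ΔP = f(L/D)(ρV²/2) = 0.03754·(2910/0.422)·(1030·0.01313²/2) = 0.03754·6896·0.0888 = 22.99 Pa.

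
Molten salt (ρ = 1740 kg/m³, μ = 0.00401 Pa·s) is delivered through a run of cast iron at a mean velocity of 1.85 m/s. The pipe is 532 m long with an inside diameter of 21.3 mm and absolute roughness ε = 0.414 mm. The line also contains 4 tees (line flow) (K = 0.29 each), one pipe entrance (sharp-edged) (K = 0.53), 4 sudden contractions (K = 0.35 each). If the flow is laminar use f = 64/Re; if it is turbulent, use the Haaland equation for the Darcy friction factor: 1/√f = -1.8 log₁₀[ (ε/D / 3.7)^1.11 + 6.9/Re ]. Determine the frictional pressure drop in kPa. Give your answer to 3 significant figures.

Reynolds number Re = ρVD/μ = 1740 · 1.85 · 0.0213 / 0.00401 = 1.71e+04.
Re > 4000 → turbulent. Relative roughness ε/D = 0.000414/0.0213 = 0.0194. Haaland: 1/√f = -1.8 log₁₀[(0.0194/3.7)^1.11 + 6.9/1.71e+04] = -1.8 log₁₀[0.00295 + 0.000404] = 4.454, so f = 0.0504.
Total minor-loss coefficient ΣK = 4·0.29 + 1·0.53 + 4·0.35 = 3.09.
ΔP = [f·L/D + ΣK]·(ρV²/2) = [0.0504·532/0.0213 + 3.09]·(1740·1.85²/2) = [1259 + 3.09]·2978 = 3.757e+06 Pa.
ΔP = 3.757e+06 Pa = 3760 kPa.

ΔP ≈ 3760 kPa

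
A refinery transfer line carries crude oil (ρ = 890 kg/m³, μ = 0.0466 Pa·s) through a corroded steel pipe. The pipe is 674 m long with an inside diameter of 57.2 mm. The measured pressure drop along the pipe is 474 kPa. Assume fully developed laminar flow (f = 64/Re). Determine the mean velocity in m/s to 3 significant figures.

For laminar flow, f = 64/Re with Re = ρVD/μ, so Darcy-Weisbach reduces to ΔP = 32μLV/D². Solving for V: V = ΔP·D²/(32μL) = 4.74e+05·(0.0572)²/(32·0.0466·674) = 1.543 m/s.
Check: Re = ρVD/μ = 890·1.543·0.0572/0.0466 = 1686 < 2300, so the laminar assumption holds.

V ≈ 1.54 m/s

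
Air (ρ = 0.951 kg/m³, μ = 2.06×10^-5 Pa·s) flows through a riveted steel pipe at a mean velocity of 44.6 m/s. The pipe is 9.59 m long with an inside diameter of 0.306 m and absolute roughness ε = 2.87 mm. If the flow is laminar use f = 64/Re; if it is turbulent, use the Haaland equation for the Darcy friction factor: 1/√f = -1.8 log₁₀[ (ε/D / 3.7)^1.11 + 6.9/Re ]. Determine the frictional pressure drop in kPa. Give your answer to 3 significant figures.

ΔP ≈ 1.10 kPa

Reynolds number Re = ρVD/μ = 0.951 · 44.6 · 0.306 / 2.06e-05 = 6.3e+05.
Re > 4000 → turbulent. Relative roughness ε/D = 0.00287/0.306 = 0.00938. Haaland: 1/√f = -1.8 log₁₀[(0.00938/3.7)^1.11 + 6.9/6.3e+05] = -1.8 log₁₀[0.00131 + 1.1e-05] = 5.18, so f = 0.03726.
Darcy-Weisbach: ΔP = f(L/D)(ρV²/2) = 0.03726·(9.59/0.306)·(0.951·44.6²/2) = 0.03726·31.34·945.8 = 1105 Pa.
ΔP = 1105 Pa = 1.10 kPa.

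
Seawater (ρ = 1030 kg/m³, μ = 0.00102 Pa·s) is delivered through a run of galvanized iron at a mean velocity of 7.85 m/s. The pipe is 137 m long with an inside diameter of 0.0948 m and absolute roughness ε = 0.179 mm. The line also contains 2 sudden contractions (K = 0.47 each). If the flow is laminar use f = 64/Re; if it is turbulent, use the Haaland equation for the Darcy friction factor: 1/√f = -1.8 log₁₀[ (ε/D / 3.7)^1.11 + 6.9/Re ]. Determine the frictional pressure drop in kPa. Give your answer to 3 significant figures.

Reynolds number Re = ρVD/μ = 1030 · 7.85 · 0.0948 / 0.00102 = 7.515e+05.
Re > 4000 → turbulent. Relative roughness ε/D = 0.000179/0.0948 = 0.00189. Haaland: 1/√f = -1.8 log₁₀[(0.00189/3.7)^1.11 + 6.9/7.515e+05] = -1.8 log₁₀[0.000222 + 9.18e-06] = 6.546, so f = 0.02334.
Total minor-loss coefficient ΣK = 2·0.47 = 0.94.
ΔP = [f·L/D + ΣK]·(ρV²/2) = [0.02334·137/0.0948 + 0.94]·(1030·7.85²/2) = [33.73 + 0.94]·3.174e+04 = 1.1e+06 Pa.
ΔP = 1.1e+06 Pa = 1100 kPa.

ΔP ≈ 1100 kPa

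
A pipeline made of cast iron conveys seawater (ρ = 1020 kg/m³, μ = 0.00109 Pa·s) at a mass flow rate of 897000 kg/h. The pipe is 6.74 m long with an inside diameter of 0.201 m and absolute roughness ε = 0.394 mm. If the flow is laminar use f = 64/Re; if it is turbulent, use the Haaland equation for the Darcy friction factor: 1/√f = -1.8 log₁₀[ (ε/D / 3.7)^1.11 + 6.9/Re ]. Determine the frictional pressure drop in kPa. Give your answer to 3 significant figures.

ṁ = 897000 kg/h = 897000/3600 = 249.2 kg/s.
A = πD²/4 = π(0.201)²/4 = 0.03173 m²; mean velocity V = ṁ/(ρA) = 249.2/(1020 · 0.03173) = 7.699 m/s.
Reynolds number Re = ρVD/μ = 1020 · 7.699 · 0.201 / 0.00109 = 1.448e+06.
Re > 4000 → turbulent. Relative roughness ε/D = 0.000394/0.201 = 0.00196. Haaland: 1/√f = -1.8 log₁₀[(0.00196/3.7)^1.11 + 6.9/1.448e+06] = -1.8 log₁₀[0.000231 + 4.77e-06] = 6.529, so f = 0.02346.
Darcy-Weisbach: ΔP = f(L/D)(ρV²/2) = 0.02346·(6.74/0.201)·(1020·7.699²/2) = 0.02346·33.53·3.023e+04 = 2.377e+04 Pa.
ΔP = 2.377e+04 Pa = 23.8 kPa.

ΔP ≈ 23.8 kPa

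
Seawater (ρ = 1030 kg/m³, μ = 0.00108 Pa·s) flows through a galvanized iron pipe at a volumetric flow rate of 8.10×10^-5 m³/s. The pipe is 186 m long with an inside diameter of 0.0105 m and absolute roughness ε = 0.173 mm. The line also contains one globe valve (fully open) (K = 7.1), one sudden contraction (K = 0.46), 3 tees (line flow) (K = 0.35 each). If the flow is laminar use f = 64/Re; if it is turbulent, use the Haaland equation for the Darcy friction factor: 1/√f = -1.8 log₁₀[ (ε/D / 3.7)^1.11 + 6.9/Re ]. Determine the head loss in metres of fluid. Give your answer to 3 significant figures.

Cross-sectional area A = πD²/4 = π(0.0105)²/4 = 8.659e-05 m²; mean velocity V = Q/A = 8.1e-05/8.659e-05 = 0.9354 m/s.
Reynolds number Re = ρVD/μ = 1030 · 0.9354 · 0.0105 / 0.00108 = 9367.
Re > 4000 → turbulent. Relative roughness ε/D = 0.000173/0.0105 = 0.0165. Haaland: 1/√f = -1.8 log₁₀[(0.0165/3.7)^1.11 + 6.9/9367] = -1.8 log₁₀[0.00245 + 0.000737] = 4.493, so f = 0.04954.
Total minor-loss coefficient ΣK = 1·7.1 + 1·0.46 + 3·0.35 = 8.61.
ΔP = [f·L/D + ΣK]·(ρV²/2) = [0.04954·186/0.0105 + 8.61]·(1030·0.9354²/2) = [877.6 + 8.61]·450.7 = 3.994e+05 Pa.
Head loss h_f = ΔP/(ρg) = 3.994e+05/(1030·9.81) = 39.5 m.

h_f ≈ 39.5 m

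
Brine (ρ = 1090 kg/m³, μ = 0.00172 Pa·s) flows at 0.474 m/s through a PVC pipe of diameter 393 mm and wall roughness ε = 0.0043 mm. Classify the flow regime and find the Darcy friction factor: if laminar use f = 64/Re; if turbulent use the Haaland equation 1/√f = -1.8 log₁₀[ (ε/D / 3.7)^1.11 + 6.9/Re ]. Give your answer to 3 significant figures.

f ≈ 0.0173

Re = ρVD/μ = 1090·0.474·0.393/0.00172 = 1.181e+05.
Re > 4000 → turbulent. ε/D = 4.3e-06/0.393 = 1.09e-05; Haaland: 1/√f = -1.8 log₁₀[7.29e-07 + 5.84e-05] = 7.61, so f = 0.01727.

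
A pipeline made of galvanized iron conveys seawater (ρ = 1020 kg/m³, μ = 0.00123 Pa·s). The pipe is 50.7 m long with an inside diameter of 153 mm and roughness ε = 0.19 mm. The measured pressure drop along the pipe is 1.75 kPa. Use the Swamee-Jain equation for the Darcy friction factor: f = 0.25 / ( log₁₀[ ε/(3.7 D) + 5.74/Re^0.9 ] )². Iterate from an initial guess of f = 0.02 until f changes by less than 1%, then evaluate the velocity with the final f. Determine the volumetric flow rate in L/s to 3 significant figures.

Rearranging Darcy-Weisbach: V = √(2·ΔP·D/(f·L·ρ)). With ε/D = 0.00019/0.153 = 0.00124, iterate starting from f = 0.02:
  f = 0.02 → V = √(2·1750·0.153/(0.02·50.7·1020)) = 0.7195 m/s; Re = ρVD/μ = 9.13e+04; f → 0.02333
  f = 0.02333 → V = 0.6662 m/s; Re = 8.453e+04; f → 0.02349
Converged (Δf/f < 1%). With the final f = 0.02349: V = √(2·1750·0.153/(0.02349·50.7·1020)) = 0.6639 m/s.
Q = V·A = 0.6639·(π/4·0.153²) = 0.01221 m³/s = 12.2 L/s.

Q ≈ 12.2 L/s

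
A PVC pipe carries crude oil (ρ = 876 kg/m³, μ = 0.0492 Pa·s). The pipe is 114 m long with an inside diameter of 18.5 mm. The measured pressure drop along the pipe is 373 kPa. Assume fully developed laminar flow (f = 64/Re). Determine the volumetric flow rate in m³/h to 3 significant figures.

Q ≈ 0.688 m³/h

For laminar flow, f = 64/Re with Re = ρVD/μ, so Darcy-Weisbach reduces to ΔP = 32μLV/D². Solving for V: V = ΔP·D²/(32μL) = 3.73e+05·(0.0185)²/(32·0.0492·114) = 0.7113 m/s.
Check: Re = ρVD/μ = 876·0.7113·0.0185/0.0492 = 234.3 < 2300, so the laminar assumption holds.
Q = V·A = 0.7113·(π/4·0.0185²) = 0.0001912 m³/s = 0.688 m³/h.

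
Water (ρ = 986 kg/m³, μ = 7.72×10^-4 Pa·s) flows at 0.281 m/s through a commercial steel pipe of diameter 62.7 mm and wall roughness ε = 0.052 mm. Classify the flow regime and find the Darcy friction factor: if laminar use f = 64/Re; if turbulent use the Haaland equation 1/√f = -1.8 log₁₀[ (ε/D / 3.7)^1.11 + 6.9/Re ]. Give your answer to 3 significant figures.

Re = ρVD/μ = 986·0.281·0.0627/0.000772 = 2.25e+04.
Re > 4000 → turbulent. ε/D = 5.2e-05/0.0627 = 0.000829; Haaland: 1/√f = -1.8 log₁₀[8.89e-05 + 0.000307] = 6.125, so f = 0.02666.

f ≈ 0.0267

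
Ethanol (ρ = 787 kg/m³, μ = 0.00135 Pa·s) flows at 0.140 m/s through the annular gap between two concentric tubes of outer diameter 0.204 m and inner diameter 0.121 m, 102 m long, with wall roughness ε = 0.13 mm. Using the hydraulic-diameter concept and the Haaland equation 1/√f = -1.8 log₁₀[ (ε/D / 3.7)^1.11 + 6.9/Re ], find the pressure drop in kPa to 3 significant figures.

Hydraulic diameter D_h = 4A/P = D_o - D_i = 0.204 - 0.121 = 0.083 m.
Re = ρVD_h/μ = 787·0.14·0.083/0.00135 = 6774.
ε/D_h = 0.00013/0.083 = 0.00157; Haaland gives 1/√f = -1.8 log₁₀[0.00018+0.00102] = 5.258, so f = 0.03617.
ΔP = f(L/D_h)(ρV²/2) = 0.03617·102/0.083·7.713 = 342.8 Pa.
ΔP = 0.343 kPa.

ΔP ≈ 0.343 kPa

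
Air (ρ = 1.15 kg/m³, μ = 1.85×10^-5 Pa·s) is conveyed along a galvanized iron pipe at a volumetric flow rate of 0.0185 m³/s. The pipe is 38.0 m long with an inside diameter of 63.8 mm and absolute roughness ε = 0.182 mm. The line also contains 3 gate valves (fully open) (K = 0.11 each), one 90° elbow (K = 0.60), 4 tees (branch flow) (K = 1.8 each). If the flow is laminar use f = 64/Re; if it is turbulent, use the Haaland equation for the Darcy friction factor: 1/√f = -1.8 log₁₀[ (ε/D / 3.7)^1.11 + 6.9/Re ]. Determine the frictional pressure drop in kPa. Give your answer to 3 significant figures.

Cross-sectional area A = πD²/4 = π(0.0638)²/4 = 0.003197 m²; mean velocity V = Q/A = 0.0185/0.003197 = 5.787 m/s.
Reynolds number Re = ρVD/μ = 1.15 · 5.787 · 0.0638 / 1.85e-05 = 2.295e+04.
Re > 4000 → turbulent. Relative roughness ε/D = 0.000182/0.0638 = 0.00285. Haaland: 1/√f = -1.8 log₁₀[(0.00285/3.7)^1.11 + 6.9/2.295e+04] = -1.8 log₁₀[0.00035 + 0.000301] = 5.735, so f = 0.0304.
Total minor-loss coefficient ΣK = 3·0.11 + 1·0.6 + 4·1.8 = 8.13.
ΔP = [f·L/D + ΣK]·(ρV²/2) = [0.0304·38/0.0638 + 8.13]·(1.15·5.787²/2) = [18.11 + 8.13]·19.26 = 505.2 Pa.
ΔP = 505.2 Pa = 0.505 kPa.

ΔP ≈ 0.505 kPa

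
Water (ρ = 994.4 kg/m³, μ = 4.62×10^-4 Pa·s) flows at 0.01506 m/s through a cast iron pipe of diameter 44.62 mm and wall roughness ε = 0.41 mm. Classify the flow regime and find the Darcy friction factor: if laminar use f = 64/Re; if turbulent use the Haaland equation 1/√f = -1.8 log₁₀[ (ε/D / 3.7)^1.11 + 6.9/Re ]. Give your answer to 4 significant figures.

f ≈ 0.04425

Re = ρVD/μ = 994.4·0.01506·0.04462/0.000462 = 1446.
Re < 2300 → laminar, so f = 64/Re = 0.04425 (roughness is irrelevant in laminar flow).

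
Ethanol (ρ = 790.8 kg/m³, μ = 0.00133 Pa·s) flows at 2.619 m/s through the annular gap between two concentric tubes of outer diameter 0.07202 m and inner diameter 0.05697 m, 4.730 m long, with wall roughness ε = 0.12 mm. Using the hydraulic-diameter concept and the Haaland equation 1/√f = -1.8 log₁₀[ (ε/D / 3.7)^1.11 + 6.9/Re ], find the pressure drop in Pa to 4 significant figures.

Hydraulic diameter D_h = 4A/P = D_o - D_i = 0.07202 - 0.05697 = 0.01505 m.
Re = ρVD_h/μ = 790.8·2.619·0.01505/0.00133 = 2.344e+04.
ε/D_h = 0.00012/0.01505 = 0.00797; Haaland gives 1/√f = -1.8 log₁₀[0.0011+0.000294] = 5.142, so f = 0.03782.
ΔP = f(L/D_h)(ρV²/2) = 0.03782·4.73/0.01505·2712 = 3.224e+04 Pa.

ΔP ≈ 32240 Pa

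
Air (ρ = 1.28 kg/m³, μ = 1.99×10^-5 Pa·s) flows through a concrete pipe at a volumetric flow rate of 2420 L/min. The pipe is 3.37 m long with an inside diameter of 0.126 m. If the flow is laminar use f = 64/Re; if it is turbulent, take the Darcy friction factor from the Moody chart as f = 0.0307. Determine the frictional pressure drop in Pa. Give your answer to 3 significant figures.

Q = 2420 L/min = 2420/60000 = 0.04033 m³/s.
Cross-sectional area A = πD²/4 = π(0.126)²/4 = 0.01247 m²; mean velocity V = Q/A = 0.04033/0.01247 = 3.235 m/s.
Reynolds number Re = ρVD/μ = 1.28 · 3.235 · 0.126 / 1.99e-05 = 2.622e+04.
Re > 4000 → turbulent; use the Moody-chart value f = 0.0307.
Darcy-Weisbach: ΔP = f(L/D)(ρV²/2) = 0.0307·(3.37/0.126)·(1.28·3.235²/2) = 0.0307·26.75·6.696 = 5.498 Pa.

ΔP ≈ 5.50 Pa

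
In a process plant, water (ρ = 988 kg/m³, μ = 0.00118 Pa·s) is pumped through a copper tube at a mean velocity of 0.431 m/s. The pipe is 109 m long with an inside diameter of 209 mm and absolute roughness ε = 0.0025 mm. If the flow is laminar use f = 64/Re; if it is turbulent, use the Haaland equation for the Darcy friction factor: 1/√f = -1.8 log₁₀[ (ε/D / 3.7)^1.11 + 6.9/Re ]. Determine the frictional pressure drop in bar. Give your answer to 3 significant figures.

ΔP ≈ 0.00907 bar

Reynolds number Re = ρVD/μ = 988 · 0.431 · 0.209 / 0.00118 = 7.542e+04.
Re > 4000 → turbulent. Relative roughness ε/D = 2.5e-06/0.209 = 1.2e-05. Haaland: 1/√f = -1.8 log₁₀[(1.2e-05/3.7)^1.11 + 6.9/7.542e+04] = -1.8 log₁₀[8.05e-07 + 9.15e-05] = 7.263, so f = 0.01896.
Darcy-Weisbach: ΔP = f(L/D)(ρV²/2) = 0.01896·(109/0.209)·(988·0.431²/2) = 0.01896·521.5·91.77 = 907.3 Pa.
ΔP = 907.3 Pa = 0.00907 bar.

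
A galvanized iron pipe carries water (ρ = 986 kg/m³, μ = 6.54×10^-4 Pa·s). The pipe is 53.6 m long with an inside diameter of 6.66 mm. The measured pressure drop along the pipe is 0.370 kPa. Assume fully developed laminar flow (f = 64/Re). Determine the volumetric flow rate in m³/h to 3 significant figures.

Q ≈ 0.00183 m³/h

For laminar flow, f = 64/Re with Re = ρVD/μ, so Darcy-Weisbach reduces to ΔP = 32μLV/D². Solving for V: V = ΔP·D²/(32μL) = 370·(0.00666)²/(32·0.000654·53.6) = 0.01463 m/s.
Check: Re = ρVD/μ = 986·0.01463·0.00666/0.000654 = 146.9 < 2300, so the laminar assumption holds.
Q = V·A = 0.01463·(π/4·0.00666²) = 5.097e-07 m³/s = 0.00183 m³/h.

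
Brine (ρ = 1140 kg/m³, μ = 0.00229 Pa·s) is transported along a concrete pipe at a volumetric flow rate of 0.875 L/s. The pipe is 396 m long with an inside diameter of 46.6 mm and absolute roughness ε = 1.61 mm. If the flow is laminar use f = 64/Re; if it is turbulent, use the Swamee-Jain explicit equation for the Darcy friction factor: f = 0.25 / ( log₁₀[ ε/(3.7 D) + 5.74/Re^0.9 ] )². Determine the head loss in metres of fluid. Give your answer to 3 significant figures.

h_f ≈ 7.30 m

Q = 0.875 L/s = 0.875/1000 = 0.000875 m³/s.
Cross-sectional area A = πD²/4 = π(0.0466)²/4 = 0.001706 m²; mean velocity V = Q/A = 0.000875/0.001706 = 0.513 m/s.
Reynolds number Re = ρVD/μ = 1140 · 0.513 · 0.0466 / 0.00229 = 1.19e+04.
Re > 4000 → turbulent. Relative roughness ε/D = 0.00161/0.0466 = 0.0345. Swamee-Jain: f = 0.25/(log₁₀[0.0345/3.7 + 5.74/1.19e+04^0.9])² = 0.25/(log₁₀[0.00934 + 0.00123])² = 0.25/(-1.976)² = 0.06403.
Darcy-Weisbach: ΔP = f(L/D)(ρV²/2) = 0.06403·(396/0.0466)·(1140·0.513²/2) = 0.06403·8498·150 = 8.164e+04 Pa.
Head loss h_f = ΔP/(ρg) = 8.164e+04/(1140·9.81) = 7.30 m.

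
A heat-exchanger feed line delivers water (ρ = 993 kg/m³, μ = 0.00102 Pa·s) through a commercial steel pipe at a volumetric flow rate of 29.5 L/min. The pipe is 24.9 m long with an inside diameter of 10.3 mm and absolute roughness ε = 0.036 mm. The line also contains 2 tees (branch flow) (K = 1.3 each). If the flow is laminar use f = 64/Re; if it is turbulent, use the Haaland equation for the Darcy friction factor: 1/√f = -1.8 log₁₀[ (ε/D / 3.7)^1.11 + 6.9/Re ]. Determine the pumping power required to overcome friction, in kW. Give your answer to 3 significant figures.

P ≈ 0.621 kW

Q = 29.5 L/min = 29.5/60000 = 0.0004917 m³/s.
Cross-sectional area A = πD²/4 = π(0.0103)²/4 = 8.332e-05 m²; mean velocity V = Q/A = 0.0004917/8.332e-05 = 5.901 m/s.
Reynolds number Re = ρVD/μ = 993 · 5.901 · 0.0103 / 0.00102 = 5.917e+04.
Re > 4000 → turbulent. Relative roughness ε/D = 3.6e-05/0.0103 = 0.0035. Haaland: 1/√f = -1.8 log₁₀[(0.0035/3.7)^1.11 + 6.9/5.917e+04] = -1.8 log₁₀[0.000439 + 0.000117] = 5.859, so f = 0.02913.
Total minor-loss coefficient ΣK = 2·1.3 = 2.6.
ΔP = [f·L/D + ΣK]·(ρV²/2) = [0.02913·24.9/0.0103 + 2.6]·(993·5.901²/2) = [70.42 + 2.6]·1.729e+04 = 1.262e+06 Pa.
Pumping power P = QΔP = 0.0004917·1.262e+06 = 620.6 W = 0.621 kW.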